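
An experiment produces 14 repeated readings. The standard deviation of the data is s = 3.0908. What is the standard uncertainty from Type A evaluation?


u_A = s / sqrt(n)
u_A = 3.0908 / sqrt(14)
u_A = 3.0908 / 3.7416574
u_A = 0.8261

0.8261


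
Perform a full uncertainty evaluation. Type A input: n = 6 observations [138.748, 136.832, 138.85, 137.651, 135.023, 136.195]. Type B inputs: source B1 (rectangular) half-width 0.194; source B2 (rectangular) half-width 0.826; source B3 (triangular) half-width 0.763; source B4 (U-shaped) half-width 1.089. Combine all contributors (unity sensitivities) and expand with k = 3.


mean = (138.748 + 136.832 + 138.85 + 137.651 + 135.023 + 136.195) / 6 = 137.2165
s = sqrt(sum((x - mean)^2)/(n-1)) = 1.4970203
u_A = s / sqrt(n) = 1.4970203 / sqrt(6) = 0.61115598
u_B1 = 0.194 / sqrt(3) = 0.11200595
u_B2 = 0.826 / sqrt(3) = 0.47689132
u_B3 = 0.763 / sqrt(6) = 0.31149345
u_B4 = 1.089 / sqrt(2) = 0.77003928
uc = sqrt(0.61115598^2 + 0.11200595^2 + 0.47689132^2 + 0.31149345^2 + 0.77003928^2) = 1.1416965
U = k * uc = 3 * 1.1416965
U = 3.4251

3.4251


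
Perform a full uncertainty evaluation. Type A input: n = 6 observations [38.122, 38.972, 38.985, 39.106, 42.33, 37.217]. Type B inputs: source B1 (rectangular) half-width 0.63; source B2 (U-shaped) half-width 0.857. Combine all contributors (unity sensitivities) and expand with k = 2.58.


mean = (38.122 + 38.972 + 38.985 + 39.106 + 42.33 + 37.217) / 6 = 39.122
s = sqrt(sum((x - mean)^2)/(n-1)) = 1.7298447
u_A = s / sqrt(n) = 1.7298447 / sqrt(6) = 0.70620614
u_B1 = 0.63 / sqrt(3) = 0.36373067
u_B2 = 0.857 / sqrt(2) = 0.60599051
uc = sqrt(0.70620614^2 + 0.36373067^2 + 0.60599051^2) = 0.99912542
U = k * uc = 2.58 * 0.99912542
U = 2.5777

2.5777


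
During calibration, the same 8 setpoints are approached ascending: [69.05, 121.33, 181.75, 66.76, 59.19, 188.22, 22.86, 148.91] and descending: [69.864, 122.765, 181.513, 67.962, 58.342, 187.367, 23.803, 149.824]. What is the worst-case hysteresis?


|69.05 - 69.864| = 0.8140
|121.33 - 122.765| = 1.4350
|181.75 - 181.513| = 0.2370
|66.76 - 67.962| = 1.2020
|59.19 - 58.342| = 0.8480
|188.22 - 187.367| = 0.8530
|22.86 - 23.803| = 0.9430
|148.91 - 149.824| = 0.9140
hysteresis = max(diffs) = 1.4350

1.4350


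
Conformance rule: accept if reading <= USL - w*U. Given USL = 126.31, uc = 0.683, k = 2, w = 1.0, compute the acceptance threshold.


U = k * uc = 2 * 0.683 = 1.366
guard band g = w * U = 1.0 * 1.366 = 1.366
AL = USL - g = 126.31 - 1.366
AL = 124.9440

124.9440


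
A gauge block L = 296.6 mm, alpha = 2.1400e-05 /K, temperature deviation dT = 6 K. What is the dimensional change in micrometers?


dL = L * alpha * dT
= 296.6 * 2.1400e-05 * 6
= 0.0380834 mm
dL_um = 0.0380834 * 1000 = 38.0834 um

38.0834


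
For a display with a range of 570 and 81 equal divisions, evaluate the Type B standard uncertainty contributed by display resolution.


resolution = range / divisions
resolution = 570 / 81 = 7.037037
u_res = resolution / (2*sqrt(3))
u_res = 7.037037 / 3.4641016
u_res = 2.0314

2.0314


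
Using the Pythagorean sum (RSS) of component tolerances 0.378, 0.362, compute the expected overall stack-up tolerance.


RSS = sqrt(0.378^2 + 0.362^2)
= sqrt(0.273928)
= 0.5234

0.5234


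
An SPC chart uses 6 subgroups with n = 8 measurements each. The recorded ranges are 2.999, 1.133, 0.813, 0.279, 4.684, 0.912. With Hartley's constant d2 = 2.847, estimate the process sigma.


R_bar = (2.999 + 1.133 + 0.813 + 0.279 + 4.684 + 0.912) / 6
R_bar = 10.82 / 6 = 1.8033333
sigma_hat = R_bar / d2 = 1.8033333 / 2.847 = 0.6334

0.6334


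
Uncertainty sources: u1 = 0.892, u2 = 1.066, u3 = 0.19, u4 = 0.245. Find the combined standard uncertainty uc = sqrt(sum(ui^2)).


uc = sqrt(0.892^2 + 1.066^2 + 0.19^2 + 0.245^2)
uc = sqrt(2.028145)
uc = 1.4241

1.4241


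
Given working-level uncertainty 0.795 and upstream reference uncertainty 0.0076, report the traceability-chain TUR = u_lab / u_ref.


TUR = u_lab / u_ref
= 0.795 / 0.0076
= 104.6053

104.6053


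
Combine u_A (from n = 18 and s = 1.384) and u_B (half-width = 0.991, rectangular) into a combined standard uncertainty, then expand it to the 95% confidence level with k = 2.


u_A = s / sqrt(n) = 1.384 / sqrt(18) = 0.32621193
u_B = half_width / sqrt(3) = 0.991 / sqrt(3) = 0.57215412
uc = sqrt(u_A^2 + u_B^2) = sqrt(0.32621193^2 + 0.57215412^2) = 0.65861564
U = k * uc = 2 * 0.65861564
U = 1.3172

1.3172


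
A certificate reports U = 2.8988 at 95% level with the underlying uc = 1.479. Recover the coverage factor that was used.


k = U / uc
k = 2.8988 / 1.479
k = 1.96

1.96


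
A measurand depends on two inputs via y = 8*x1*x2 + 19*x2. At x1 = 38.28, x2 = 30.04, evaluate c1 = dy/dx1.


y = 8*x1*x2 + 19*x2
dy/dx1 = 8*x2
Evaluate at x2 = 30.04: c1 = 8 * 30.04
c1 = 240.3200

240.3200


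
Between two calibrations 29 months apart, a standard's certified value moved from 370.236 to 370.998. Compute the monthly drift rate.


rate = (v2 - v1) / months
= (370.998 - 370.236) / 29
= 0.7620 / 29
= 0.0263

0.0263


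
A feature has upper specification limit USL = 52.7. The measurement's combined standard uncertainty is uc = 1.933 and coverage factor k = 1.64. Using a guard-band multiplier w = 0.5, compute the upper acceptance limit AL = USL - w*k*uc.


U = k * uc = 1.64 * 1.933 = 3.17012
guard band g = w * U = 0.5 * 3.17012 = 1.58506
AL = USL - g = 52.7 - 1.58506
AL = 51.1149

51.1149


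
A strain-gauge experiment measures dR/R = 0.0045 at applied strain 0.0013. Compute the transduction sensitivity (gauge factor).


GF = (dR/R) / epsilon
= 0.0045 / 0.0013
= 3.4615

3.4615


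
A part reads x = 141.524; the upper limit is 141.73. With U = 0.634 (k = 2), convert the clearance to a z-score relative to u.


u = U / k = 0.634 / 2 = 0.317
margin = |USL - x| = |141.73 - 141.524| = 0.206
z = margin / u = 0.206 / 0.317
z = 0.6498

0.6498


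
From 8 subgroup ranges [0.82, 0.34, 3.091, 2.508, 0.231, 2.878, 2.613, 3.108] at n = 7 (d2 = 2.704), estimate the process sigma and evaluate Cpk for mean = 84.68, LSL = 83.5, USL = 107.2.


R_bar = (0.82 + 0.34 + 3.091 + 2.508 + 0.231 + 2.878 + 2.613 + 3.108) / 8 = 1.948625
sigma = R_bar / d2 = 1.948625 / 2.704 = 0.72064534
Cp = (USL - LSL)/(6*sigma) = (107.2 - 83.5)/(6*0.72064534) = 5.4812
Cpu = (107.2 - 84.68)/(3*0.72064534) = 10.4166
Cpl = (84.68 - 83.5)/(3*0.72064534) = 0.5458
Cpk = min(Cpu, Cpl) = 0.5458

0.5458


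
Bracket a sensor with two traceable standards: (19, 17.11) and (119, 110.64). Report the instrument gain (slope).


slope = (y2 - y1) / (x2 - x1)
= (110.64 - 17.11) / (119 - 19)
= 93.5300 / 100
= 0.9353

0.9353


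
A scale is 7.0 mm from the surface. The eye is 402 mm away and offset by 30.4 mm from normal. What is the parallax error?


error = h * offset / d
= 7.0 * 30.4 / 402
= 0.5294

0.5294


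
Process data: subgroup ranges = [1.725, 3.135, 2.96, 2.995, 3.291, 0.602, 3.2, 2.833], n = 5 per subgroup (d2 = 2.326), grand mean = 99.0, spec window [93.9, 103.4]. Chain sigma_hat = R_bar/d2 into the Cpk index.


R_bar = (1.725 + 3.135 + 2.96 + 2.995 + 3.291 + 0.602 + 3.2 + 2.833) / 8 = 2.592625
sigma = R_bar / d2 = 2.592625 / 2.326 = 1.1146281
Cp = (USL - LSL)/(6*sigma) = (103.4 - 93.9)/(6*1.1146281) = 1.4205
Cpu = (103.4 - 99.0)/(3*1.1146281) = 1.3158
Cpl = (99.0 - 93.9)/(3*1.1146281) = 1.5252
Cpk = min(Cpu, Cpl) = 1.3158

1.3158


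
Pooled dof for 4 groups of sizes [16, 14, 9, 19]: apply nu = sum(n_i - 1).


nu = sum_i (n_i - 1)
nu = ((16 - 1) + (14 - 1) + (9 - 1) + (19 - 1))
nu = 15 + 13 + 8 + 18
nu = 54

54


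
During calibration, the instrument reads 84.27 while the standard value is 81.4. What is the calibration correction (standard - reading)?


Correction = standard - reading
= 81.4 - 84.27
= -2.8700

-2.8700


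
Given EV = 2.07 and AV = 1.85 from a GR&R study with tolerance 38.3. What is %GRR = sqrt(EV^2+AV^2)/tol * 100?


GRR = sqrt(EV^2 + AV^2) = sqrt(2.07^2 + 1.85^2) = 2.7762205
%GRR = GRR / tol * 100 = 2.7762205 / 38.3 * 100
%GRR = 7.2486

7.2486


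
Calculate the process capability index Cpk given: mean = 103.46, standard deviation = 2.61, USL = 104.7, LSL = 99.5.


Cpu = (USL - mean) / (3*sigma) = (104.7 - 103.46) / (3*2.61) = 0.1584
Cpl = (mean - LSL) / (3*sigma) = (103.46 - 99.5) / (3*2.61) = 0.5057
Cpk = min(Cpu, Cpl) = 0.1584

0.1584


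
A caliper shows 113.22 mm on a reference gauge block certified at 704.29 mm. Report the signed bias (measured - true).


Systematic error = measured - true
= 113.22 - 704.29
= -591.0700

-591.0700


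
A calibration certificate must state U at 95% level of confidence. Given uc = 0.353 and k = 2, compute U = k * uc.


U = k * uc
U = 2 * 0.353
U = 0.7060

0.7060


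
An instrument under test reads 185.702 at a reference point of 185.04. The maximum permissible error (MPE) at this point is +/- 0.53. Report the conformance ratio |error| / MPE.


e = indication - reference = 185.702 - 185.04 = 0.6620
|e| = 0.6620
ratio = |e| / MPE = 0.6620 / 0.53
ratio = 1.2491

1.2491


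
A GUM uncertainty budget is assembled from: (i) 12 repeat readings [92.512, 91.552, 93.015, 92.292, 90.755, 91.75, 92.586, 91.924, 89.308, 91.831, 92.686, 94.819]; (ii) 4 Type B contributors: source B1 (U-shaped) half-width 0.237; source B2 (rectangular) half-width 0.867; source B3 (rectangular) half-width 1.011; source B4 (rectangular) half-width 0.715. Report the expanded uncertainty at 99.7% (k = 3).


mean = (92.512 + 91.552 + 93.015 + 92.292 + 90.755 + 91.75 + 92.586 + 91.924 + 89.308 + 91.831 + 92.686 + 94.819) / 12 = 92.08583333
s = sqrt(sum((x - mean)^2)/(n-1)) = 1.3192425
u_A = s / sqrt(n) = 1.3192425 / sqrt(12) = 0.38083251
u_B1 = 0.237 / sqrt(2) = 0.16758431
u_B2 = 0.867 / sqrt(3) = 0.50056268
u_B3 = 1.011 / sqrt(3) = 0.58370112
u_B4 = 0.715 / sqrt(3) = 0.41280544
uc = sqrt(0.38083251^2 + 0.16758431^2 + 0.50056268^2 + 0.58370112^2 + 0.41280544^2) = 0.96684861
U = k * uc = 3 * 0.96684861
U = 2.9005

2.9005


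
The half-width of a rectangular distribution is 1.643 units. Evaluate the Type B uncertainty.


u_B = half_width / sqrt(3)
u_B = 1.643 / 1.7320508
u_B = 0.9486

0.9486


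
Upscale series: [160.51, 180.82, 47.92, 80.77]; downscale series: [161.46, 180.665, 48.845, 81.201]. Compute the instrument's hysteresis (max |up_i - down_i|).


|160.51 - 161.46| = 0.9500
|180.82 - 180.665| = 0.1550
|47.92 - 48.845| = 0.9250
|80.77 - 81.201| = 0.4310
hysteresis = max(diffs) = 0.9500

0.9500


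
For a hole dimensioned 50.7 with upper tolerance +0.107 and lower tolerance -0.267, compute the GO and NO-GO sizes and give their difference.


GO = nominal - lower_tol (smallest hole = maximum material condition)
GO = 50.7 - 0.267 = 50.433
NO-GO = nominal + upper_tol (largest hole = least material condition)
NO-GO = 50.7 + 0.107 = 50.807
spread = NO-GO - GO = 50.807 - 50.433 = 0.3740

0.3740


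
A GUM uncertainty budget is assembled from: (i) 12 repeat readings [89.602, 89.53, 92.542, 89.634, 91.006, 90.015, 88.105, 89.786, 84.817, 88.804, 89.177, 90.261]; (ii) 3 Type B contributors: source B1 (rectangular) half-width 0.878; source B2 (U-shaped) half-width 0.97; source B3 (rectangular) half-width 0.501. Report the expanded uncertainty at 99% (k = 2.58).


mean = (89.602 + 89.53 + 92.542 + 89.634 + 91.006 + 90.015 + 88.105 + 89.786 + 84.817 + 88.804 + 89.177 + 90.261) / 12 = 89.43991667
s = sqrt(sum((x - mean)^2)/(n-1)) = 1.8315205
u_A = s / sqrt(n) = 1.8315205 / sqrt(12) = 0.52871443
u_B1 = 0.878 / sqrt(3) = 0.50691354
u_B2 = 0.97 / sqrt(2) = 0.68589358
u_B3 = 0.501 / sqrt(3) = 0.28925248
uc = sqrt(0.52871443^2 + 0.50691354^2 + 0.68589358^2 + 0.28925248^2) = 1.0443262
U = k * uc = 2.58 * 1.0443262
U = 2.6944

2.6944


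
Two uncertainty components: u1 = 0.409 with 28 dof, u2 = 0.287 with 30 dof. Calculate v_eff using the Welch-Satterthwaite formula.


uc = sqrt(u1^2 + u2^2) = sqrt(0.409^2 + 0.287^2) = 0.49964988
v_eff = uc^4 / (u1^4/v1 + u2^4/v2)
= 0.49964988^4 / (0.409^4/28 + 0.287^4/30)
= 0.062325124 / 0.0012255455
v_eff = 50.8550

50.8550


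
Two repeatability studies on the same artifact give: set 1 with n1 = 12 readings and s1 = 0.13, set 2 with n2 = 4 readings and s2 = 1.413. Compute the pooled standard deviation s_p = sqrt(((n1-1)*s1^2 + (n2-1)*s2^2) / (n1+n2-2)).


s_p = sqrt(((n1-1)*s1^2 + (n2-1)*s2^2) / (n1+n2-2))
numerator = (12-1)*0.13^2 + (4-1)*1.413^2 = 0.1859 + 5.989707 = 6.175607
denominator = 12 + 4 - 2 = 14
s_p^2 = 6.175607 / 14 = 0.44111479
s_p = sqrt(0.44111479) = 0.6642

0.6642


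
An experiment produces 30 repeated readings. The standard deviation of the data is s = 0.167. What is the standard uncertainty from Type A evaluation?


u_A = s / sqrt(n)
u_A = 0.167 / sqrt(30)
u_A = 0.167 / 5.4772256
u_A = 0.0305

0.0305


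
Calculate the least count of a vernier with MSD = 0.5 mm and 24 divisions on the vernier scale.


LC = MSD / n_div
= 0.5 / 24
= 0.0208

0.0208


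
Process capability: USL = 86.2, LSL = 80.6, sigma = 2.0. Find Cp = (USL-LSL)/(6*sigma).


Cp = (USL - LSL) / (6 * sigma)
= (86.2 - 80.6) / (6 * 2.0)
= 5.6000 / 12.0000
= 0.4667

0.4667


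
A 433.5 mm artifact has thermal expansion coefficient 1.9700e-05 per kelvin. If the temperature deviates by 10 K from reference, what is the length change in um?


dL = L * alpha * dT
= 433.5 * 1.9700e-05 * 10
= 0.0853995 mm
dL_um = 0.0853995 * 1000 = 85.3995 um

85.3995


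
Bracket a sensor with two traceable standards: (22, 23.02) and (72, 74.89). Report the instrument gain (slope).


slope = (y2 - y1) / (x2 - x1)
= (74.89 - 23.02) / (72 - 22)
= 51.8700 / 50
= 1.0374

1.0374


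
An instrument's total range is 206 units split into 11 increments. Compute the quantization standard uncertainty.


resolution = range / divisions
resolution = 206 / 11 = 18.727273
u_res = resolution / (2*sqrt(3))
u_res = 18.727273 / 3.4641016
u_res = 5.4061

5.4061


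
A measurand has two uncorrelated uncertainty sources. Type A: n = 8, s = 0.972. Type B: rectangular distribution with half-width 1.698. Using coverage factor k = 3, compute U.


u_A = s / sqrt(n) = 0.972 / sqrt(8) = 0.3436539
u_B = half_width / sqrt(3) = 1.698 / sqrt(3) = 0.98034076
uc = sqrt(u_A^2 + u_B^2) = sqrt(0.3436539^2 + 0.98034076^2) = 1.0388292
U = k * uc = 3 * 1.0388292
U = 3.1165

3.1165


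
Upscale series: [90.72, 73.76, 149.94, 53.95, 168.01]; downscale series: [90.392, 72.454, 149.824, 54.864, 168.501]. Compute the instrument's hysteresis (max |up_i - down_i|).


|90.72 - 90.392| = 0.3280
|73.76 - 72.454| = 1.3060
|149.94 - 149.824| = 0.1160
|53.95 - 54.864| = 0.9140
|168.01 - 168.501| = 0.4910
hysteresis = max(diffs) = 1.3060

1.3060


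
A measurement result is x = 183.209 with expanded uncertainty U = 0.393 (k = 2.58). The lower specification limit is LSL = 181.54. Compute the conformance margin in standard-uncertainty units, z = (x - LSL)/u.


u = U / k = 0.393 / 2.58 = 0.15232558
margin = |LSL - x| = |181.54 - 183.209| = 1.669
z = margin / u = 1.669 / 0.15232558
z = 10.9568

10.9568


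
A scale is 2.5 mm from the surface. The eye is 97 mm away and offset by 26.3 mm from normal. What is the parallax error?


error = h * offset / d
= 2.5 * 26.3 / 97
= 0.6778

0.6778


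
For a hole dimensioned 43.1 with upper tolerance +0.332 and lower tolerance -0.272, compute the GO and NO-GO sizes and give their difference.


GO = nominal - lower_tol (smallest hole = maximum material condition)
GO = 43.1 - 0.272 = 42.828
NO-GO = nominal + upper_tol (largest hole = least material condition)
NO-GO = 43.1 + 0.332 = 43.432
spread = NO-GO - GO = 43.432 - 42.828 = 0.6040

0.6040


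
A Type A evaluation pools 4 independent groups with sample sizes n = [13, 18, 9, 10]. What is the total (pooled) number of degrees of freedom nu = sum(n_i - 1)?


nu = sum_i (n_i - 1)
nu = ((13 - 1) + (18 - 1) + (9 - 1) + (10 - 1))
nu = 12 + 17 + 8 + 9
nu = 46

46


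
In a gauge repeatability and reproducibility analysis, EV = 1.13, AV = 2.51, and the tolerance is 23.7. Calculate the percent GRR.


GRR = sqrt(EV^2 + AV^2) = sqrt(1.13^2 + 2.51^2) = 2.7526351
%GRR = GRR / tol * 100 = 2.7526351 / 23.7 * 100
%GRR = 11.6145

11.6145


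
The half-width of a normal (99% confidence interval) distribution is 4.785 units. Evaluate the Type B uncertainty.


u_B = half_width / 2.576
u_B = 4.785 / 2.576
u_B = 1.8575

1.8575


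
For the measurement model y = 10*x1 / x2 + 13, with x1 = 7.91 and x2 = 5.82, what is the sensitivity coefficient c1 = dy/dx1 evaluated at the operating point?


y = 10*x1 / x2 + 13
dy/dx1 = 10/x2
Evaluate at x2 = 5.82: c1 = 10 / 5.82
c1 = 1.7182

1.7182


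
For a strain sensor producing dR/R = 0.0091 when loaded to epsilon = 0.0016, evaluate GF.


GF = (dR/R) / epsilon
= 0.0091 / 0.0016
= 5.6875

5.6875


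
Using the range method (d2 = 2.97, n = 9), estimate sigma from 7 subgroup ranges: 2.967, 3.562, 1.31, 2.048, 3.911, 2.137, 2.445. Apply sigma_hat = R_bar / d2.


R_bar = (2.967 + 3.562 + 1.31 + 2.048 + 3.911 + 2.137 + 2.445) / 7
R_bar = 18.38 / 7 = 2.6257143
sigma_hat = R_bar / d2 = 2.6257143 / 2.97 = 0.8841

0.8841


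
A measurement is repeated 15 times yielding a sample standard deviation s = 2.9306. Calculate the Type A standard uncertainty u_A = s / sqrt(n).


u_A = s / sqrt(n)
u_A = 2.9306 / sqrt(15)
u_A = 2.9306 / 3.8729833
u_A = 0.7567

0.7567


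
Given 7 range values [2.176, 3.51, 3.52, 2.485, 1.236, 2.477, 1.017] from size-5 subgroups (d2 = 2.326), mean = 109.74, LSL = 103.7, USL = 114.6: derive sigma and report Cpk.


R_bar = (2.176 + 3.51 + 3.52 + 2.485 + 1.236 + 2.477 + 1.017) / 7 = 2.3458571
sigma = R_bar / d2 = 2.3458571 / 2.326 = 1.008537
Cp = (USL - LSL)/(6*sigma) = (114.6 - 103.7)/(6*1.008537) = 1.8013
Cpu = (114.6 - 109.74)/(3*1.008537) = 1.6063
Cpl = (109.74 - 103.7)/(3*1.008537) = 1.9963
Cpk = min(Cpu, Cpl) = 1.6063

1.6063


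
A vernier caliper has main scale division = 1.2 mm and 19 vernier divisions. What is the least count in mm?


LC = MSD / n_div
= 1.2 / 19
= 0.0632

0.0632


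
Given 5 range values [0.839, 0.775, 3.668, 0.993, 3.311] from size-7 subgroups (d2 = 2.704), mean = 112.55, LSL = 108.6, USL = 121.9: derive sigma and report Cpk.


R_bar = (0.839 + 0.775 + 3.668 + 0.993 + 3.311) / 5 = 1.9172
sigma = R_bar / d2 = 1.9172 / 2.704 = 0.70902367
Cp = (USL - LSL)/(6*sigma) = (121.9 - 108.6)/(6*0.70902367) = 3.1264
Cpu = (121.9 - 112.55)/(3*0.70902367) = 4.3957
Cpl = (112.55 - 108.6)/(3*0.70902367) = 1.8570
Cpk = min(Cpu, Cpl) = 1.8570

1.8570


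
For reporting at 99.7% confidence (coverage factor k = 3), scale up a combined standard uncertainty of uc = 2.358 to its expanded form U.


U = k * uc
U = 3 * 2.358
U = 7.0740

7.0740


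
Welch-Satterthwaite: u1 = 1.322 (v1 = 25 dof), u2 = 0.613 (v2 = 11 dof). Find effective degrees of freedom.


uc = sqrt(u1^2 + u2^2) = sqrt(1.322^2 + 0.613^2) = 1.4572073
v_eff = uc^4 / (u1^4/v1 + u2^4/v2)
= 1.4572073^4 / (1.322^4/25 + 0.613^4/11)
= 4.5090531 / 0.13501255
v_eff = 33.3973

33.3973


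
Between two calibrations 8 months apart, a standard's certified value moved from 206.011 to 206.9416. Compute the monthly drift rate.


rate = (v2 - v1) / months
= (206.9416 - 206.011) / 8
= 0.9306 / 8
= 0.1163

0.1163


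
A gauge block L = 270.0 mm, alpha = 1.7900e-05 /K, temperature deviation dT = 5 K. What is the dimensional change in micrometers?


dL = L * alpha * dT
= 270.0 * 1.7900e-05 * 5
= 0.0241650 mm
dL_um = 0.0241650 * 1000 = 24.1650 um

24.1650


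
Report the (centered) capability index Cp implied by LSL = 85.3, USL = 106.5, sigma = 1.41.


Cp = (USL - LSL) / (6 * sigma)
= (106.5 - 85.3) / (6 * 1.41)
= 21.2000 / 8.4600
= 2.5059

2.5059


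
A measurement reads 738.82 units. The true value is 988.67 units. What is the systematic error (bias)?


Systematic error = measured - true
= 738.82 - 988.67
= -249.8500

-249.8500


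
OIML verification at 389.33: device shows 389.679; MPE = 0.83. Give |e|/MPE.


e = indication - reference = 389.679 - 389.33 = 0.3490
|e| = 0.3490
ratio = |e| / MPE = 0.3490 / 0.83
ratio = 0.4205

0.4205


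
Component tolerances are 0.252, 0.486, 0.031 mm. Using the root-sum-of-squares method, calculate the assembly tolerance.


RSS = sqrt(0.252^2 + 0.486^2 + 0.031^2)
= sqrt(0.300661)
= 0.5483

0.5483


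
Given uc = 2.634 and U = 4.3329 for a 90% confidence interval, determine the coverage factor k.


k = U / uc
k = 4.3329 / 2.634
k = 1.645

1.645


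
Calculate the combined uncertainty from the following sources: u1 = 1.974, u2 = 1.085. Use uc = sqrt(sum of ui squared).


uc = sqrt(1.974^2 + 1.085^2)
uc = sqrt(5.073901)
uc = 2.2525

2.2525


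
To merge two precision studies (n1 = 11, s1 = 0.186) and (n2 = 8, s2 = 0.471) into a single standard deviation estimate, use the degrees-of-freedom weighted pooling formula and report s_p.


s_p = sqrt(((n1-1)*s1^2 + (n2-1)*s2^2) / (n1+n2-2))
numerator = (11-1)*0.186^2 + (8-1)*0.471^2 = 0.34596 + 1.552887 = 1.898847
denominator = 11 + 8 - 2 = 17
s_p^2 = 1.898847 / 17 = 0.11169688
s_p = sqrt(0.11169688) = 0.3342

0.3342


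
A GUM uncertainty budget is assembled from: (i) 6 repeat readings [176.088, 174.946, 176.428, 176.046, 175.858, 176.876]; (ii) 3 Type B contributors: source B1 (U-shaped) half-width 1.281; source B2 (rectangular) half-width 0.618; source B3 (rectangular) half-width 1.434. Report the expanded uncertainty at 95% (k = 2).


mean = (176.088 + 174.946 + 176.428 + 176.046 + 175.858 + 176.876) / 6 = 176.0403333
s = sqrt(sum((x - mean)^2)/(n-1)) = 0.64525024
u_A = s / sqrt(n) = 0.64525024 / sqrt(6) = 0.26342231
u_B1 = 1.281 / sqrt(2) = 0.90580379
u_B2 = 0.618 / sqrt(3) = 0.35680247
u_B3 = 1.434 / sqrt(3) = 0.82792029
uc = sqrt(0.26342231^2 + 0.90580379^2 + 0.35680247^2 + 0.82792029^2) = 1.3048494
U = k * uc = 2 * 1.3048494
U = 2.6097

2.6097


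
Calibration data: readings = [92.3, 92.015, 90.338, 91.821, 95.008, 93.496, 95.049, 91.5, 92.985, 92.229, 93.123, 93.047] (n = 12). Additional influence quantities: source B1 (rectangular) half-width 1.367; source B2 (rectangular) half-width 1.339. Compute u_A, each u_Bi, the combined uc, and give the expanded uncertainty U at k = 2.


mean = (92.3 + 92.015 + 90.338 + 91.821 + 95.008 + 93.496 + 95.049 + 91.5 + 92.985 + 92.229 + 93.123 + 93.047) / 12 = 92.74258333
s = sqrt(sum((x - mean)^2)/(n-1)) = 1.3644791
u_A = s / sqrt(n) = 1.3644791 / sqrt(12) = 0.39389119
u_B1 = 1.367 / sqrt(3) = 0.78923782
u_B2 = 1.339 / sqrt(3) = 0.77307201
uc = sqrt(0.39389119^2 + 0.78923782^2 + 0.77307201^2) = 1.1728968
U = k * uc = 2 * 1.1728968
U = 2.3458

2.3458


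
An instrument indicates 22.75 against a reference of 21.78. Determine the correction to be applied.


Correction = standard - reading
= 21.78 - 22.75
= -0.9700

-0.9700


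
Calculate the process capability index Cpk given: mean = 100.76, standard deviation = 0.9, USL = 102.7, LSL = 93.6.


Cpu = (USL - mean) / (3*sigma) = (102.7 - 100.76) / (3*0.9) = 0.7185
Cpl = (mean - LSL) / (3*sigma) = (100.76 - 93.6) / (3*0.9) = 2.6519
Cpk = min(Cpu, Cpl) = 0.7185

0.7185


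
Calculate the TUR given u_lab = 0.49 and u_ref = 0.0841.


TUR = u_lab / u_ref
= 0.49 / 0.0841
= 5.8264

5.8264


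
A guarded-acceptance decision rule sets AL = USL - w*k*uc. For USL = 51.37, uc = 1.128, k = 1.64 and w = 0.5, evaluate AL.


U = k * uc = 1.64 * 1.128 = 1.84992
guard band g = w * U = 0.5 * 1.84992 = 0.92496
AL = USL - g = 51.37 - 0.92496
AL = 50.4450

50.4450


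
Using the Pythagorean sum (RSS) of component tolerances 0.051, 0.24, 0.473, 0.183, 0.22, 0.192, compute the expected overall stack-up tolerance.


RSS = sqrt(0.051^2 + 0.24^2 + 0.473^2 + 0.183^2 + 0.22^2 + 0.192^2)
= sqrt(0.402683)
= 0.6346

0.6346


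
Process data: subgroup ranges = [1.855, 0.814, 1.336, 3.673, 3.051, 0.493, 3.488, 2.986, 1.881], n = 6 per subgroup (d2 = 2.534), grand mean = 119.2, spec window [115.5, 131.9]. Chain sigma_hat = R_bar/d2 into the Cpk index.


R_bar = (1.855 + 0.814 + 1.336 + 3.673 + 3.051 + 0.493 + 3.488 + 2.986 + 1.881) / 9 = 2.1752222
sigma = R_bar / d2 = 2.1752222 / 2.534 = 0.85841444
Cp = (USL - LSL)/(6*sigma) = (131.9 - 115.5)/(6*0.85841444) = 3.1842
Cpu = (131.9 - 119.2)/(3*0.85841444) = 4.9316
Cpl = (119.2 - 115.5)/(3*0.85841444) = 1.4368
Cpk = min(Cpu, Cpl) = 1.4368

1.4368


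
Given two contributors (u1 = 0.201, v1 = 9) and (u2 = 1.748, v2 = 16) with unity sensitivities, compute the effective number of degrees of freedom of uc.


uc = sqrt(u1^2 + u2^2) = sqrt(0.201^2 + 1.748^2) = 1.7595184
v_eff = uc^4 / (u1^4/v1 + u2^4/v2)
= 1.7595184^4 / (0.201^4/9 + 1.748^4/16)
= 9.5846278 / 0.5836879
v_eff = 16.4208

16.4208


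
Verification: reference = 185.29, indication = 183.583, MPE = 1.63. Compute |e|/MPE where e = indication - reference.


e = indication - reference = 183.583 - 185.29 = -1.7070
|e| = 1.7070
ratio = |e| / MPE = 1.7070 / 1.63
ratio = 1.0472

1.0472


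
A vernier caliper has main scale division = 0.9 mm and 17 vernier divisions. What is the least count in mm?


LC = MSD / n_div
= 0.9 / 17
= 0.0529

0.0529


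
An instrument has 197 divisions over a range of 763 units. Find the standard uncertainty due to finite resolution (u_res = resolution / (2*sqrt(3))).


resolution = range / divisions
resolution = 763 / 197 = 3.8730964
u_res = resolution / (2*sqrt(3))
u_res = 3.8730964 / 3.4641016
u_res = 1.1181

1.1181


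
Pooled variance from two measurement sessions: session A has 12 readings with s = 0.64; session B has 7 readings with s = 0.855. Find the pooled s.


s_p = sqrt(((n1-1)*s1^2 + (n2-1)*s2^2) / (n1+n2-2))
numerator = (12-1)*0.64^2 + (7-1)*0.855^2 = 4.5056 + 4.38615 = 8.89175
denominator = 12 + 7 - 2 = 17
s_p^2 = 8.89175 / 17 = 0.52304412
s_p = sqrt(0.52304412) = 0.7232

0.7232


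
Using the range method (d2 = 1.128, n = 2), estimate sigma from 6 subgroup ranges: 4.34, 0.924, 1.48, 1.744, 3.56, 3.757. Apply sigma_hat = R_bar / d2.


R_bar = (4.34 + 0.924 + 1.48 + 1.744 + 3.56 + 3.757) / 6
R_bar = 15.805 / 6 = 2.6341667
sigma_hat = R_bar / d2 = 2.6341667 / 1.128 = 2.3353

2.3353


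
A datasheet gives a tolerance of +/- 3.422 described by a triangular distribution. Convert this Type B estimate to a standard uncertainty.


u_B = half_width / sqrt(6)
u_B = 3.422 / 2.4494897
u_B = 1.3970

1.3970


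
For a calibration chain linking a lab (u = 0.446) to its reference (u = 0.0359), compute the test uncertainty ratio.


TUR = u_lab / u_ref
= 0.446 / 0.0359
= 12.4234

12.4234


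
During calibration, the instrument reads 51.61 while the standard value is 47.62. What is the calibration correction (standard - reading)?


Correction = standard - reading
= 47.62 - 51.61
= -3.9900

-3.9900


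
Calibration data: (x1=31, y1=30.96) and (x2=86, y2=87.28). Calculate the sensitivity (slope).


slope = (y2 - y1) / (x2 - x1)
= (87.28 - 30.96) / (86 - 31)
= 56.3200 / 55
= 1.0240

1.0240


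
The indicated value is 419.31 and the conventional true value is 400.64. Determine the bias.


Systematic error = measured - true
= 419.31 - 400.64
= 18.6700

18.6700


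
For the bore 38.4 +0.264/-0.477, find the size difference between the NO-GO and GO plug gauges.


GO = nominal - lower_tol (smallest hole = maximum material condition)
GO = 38.4 - 0.477 = 37.923
NO-GO = nominal + upper_tol (largest hole = least material condition)
NO-GO = 38.4 + 0.264 = 38.664
spread = NO-GO - GO = 38.664 - 37.923 = 0.7410

0.7410


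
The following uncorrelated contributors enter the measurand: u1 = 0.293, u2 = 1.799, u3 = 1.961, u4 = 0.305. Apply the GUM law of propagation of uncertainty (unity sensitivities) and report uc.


uc = sqrt(0.293^2 + 1.799^2 + 1.961^2 + 0.305^2)
uc = sqrt(7.260796)
uc = 2.6946

2.6946


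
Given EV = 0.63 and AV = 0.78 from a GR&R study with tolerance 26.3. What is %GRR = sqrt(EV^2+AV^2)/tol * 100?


GRR = sqrt(EV^2 + AV^2) = sqrt(0.63^2 + 0.78^2) = 1.0026465
%GRR = GRR / tol * 100 = 1.0026465 / 26.3 * 100
%GRR = 3.8123

3.8123


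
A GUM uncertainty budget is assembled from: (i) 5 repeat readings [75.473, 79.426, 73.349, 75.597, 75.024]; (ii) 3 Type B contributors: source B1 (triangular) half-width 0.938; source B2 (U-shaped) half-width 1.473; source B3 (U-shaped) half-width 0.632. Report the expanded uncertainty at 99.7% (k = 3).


mean = (75.473 + 79.426 + 73.349 + 75.597 + 75.024) / 5 = 75.7738
s = sqrt(sum((x - mean)^2)/(n-1)) = 2.2305918
u_A = s / sqrt(n) = 2.2305918 / sqrt(5) = 0.99755098
u_B1 = 0.938 / sqrt(6) = 0.3829369
u_B2 = 1.473 / sqrt(2) = 1.0415683
u_B3 = 0.632 / sqrt(2) = 0.44689149
uc = sqrt(0.99755098^2 + 0.3829369^2 + 1.0415683^2 + 0.44689149^2) = 1.5576666
U = k * uc = 3 * 1.5576666
U = 4.6730

4.6730


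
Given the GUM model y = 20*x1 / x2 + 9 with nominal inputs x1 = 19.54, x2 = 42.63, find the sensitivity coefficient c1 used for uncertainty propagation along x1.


y = 20*x1 / x2 + 9
dy/dx1 = 20/x2
Evaluate at x2 = 42.63: c1 = 20 / 42.63
c1 = 0.4692

0.4692


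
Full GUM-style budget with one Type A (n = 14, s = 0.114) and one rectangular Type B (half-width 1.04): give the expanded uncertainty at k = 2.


u_A = s / sqrt(n) = 0.114 / sqrt(14) = 0.030467782
u_B = half_width / sqrt(3) = 1.04 / sqrt(3) = 0.60044428
uc = sqrt(u_A^2 + u_B^2) = sqrt(0.030467782^2 + 0.60044428^2) = 0.60121678
U = k * uc = 2 * 0.60121678
U = 1.2024

1.2024


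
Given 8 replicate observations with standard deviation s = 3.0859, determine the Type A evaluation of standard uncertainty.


u_A = s / sqrt(n)
u_A = 3.0859 / sqrt(8)
u_A = 3.0859 / 2.8284271
u_A = 1.0910

1.0910


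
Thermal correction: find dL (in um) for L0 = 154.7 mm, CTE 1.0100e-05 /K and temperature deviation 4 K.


dL = L * alpha * dT
= 154.7 * 1.0100e-05 * 4
= 0.0062499 mm
dL_um = 0.0062499 * 1000 = 6.2499 um

6.2499


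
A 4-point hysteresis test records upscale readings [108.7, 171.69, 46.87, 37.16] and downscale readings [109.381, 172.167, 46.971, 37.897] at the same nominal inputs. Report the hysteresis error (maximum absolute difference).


|108.7 - 109.381| = 0.6810
|171.69 - 172.167| = 0.4770
|46.87 - 46.971| = 0.1010
|37.16 - 37.897| = 0.7370
hysteresis = max(diffs) = 0.7370

0.7370


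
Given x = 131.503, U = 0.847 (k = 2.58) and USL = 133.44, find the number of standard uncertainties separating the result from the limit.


u = U / k = 0.847 / 2.58 = 0.32829457
margin = |USL - x| = |133.44 - 131.503| = 1.937
z = margin / u = 1.937 / 0.32829457
z = 5.9002

5.9002


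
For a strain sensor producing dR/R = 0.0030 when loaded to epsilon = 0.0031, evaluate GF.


GF = (dR/R) / epsilon
= 0.0030 / 0.0031
= 0.9677

0.9677


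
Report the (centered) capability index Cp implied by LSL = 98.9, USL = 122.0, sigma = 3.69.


Cp = (USL - LSL) / (6 * sigma)
= (122.0 - 98.9) / (6 * 3.69)
= 23.1000 / 22.1400
= 1.0434

1.0434


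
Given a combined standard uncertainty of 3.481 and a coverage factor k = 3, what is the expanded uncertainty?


U = k * uc
U = 3 * 3.481
U = 10.4430

10.4430


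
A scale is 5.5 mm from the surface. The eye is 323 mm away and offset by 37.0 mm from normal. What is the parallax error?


error = h * offset / d
= 5.5 * 37.0 / 323
= 0.6300

0.6300


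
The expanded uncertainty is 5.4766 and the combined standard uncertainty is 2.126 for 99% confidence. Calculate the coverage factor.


k = U / uc
k = 5.4766 / 2.126
k = 2.576

2.576


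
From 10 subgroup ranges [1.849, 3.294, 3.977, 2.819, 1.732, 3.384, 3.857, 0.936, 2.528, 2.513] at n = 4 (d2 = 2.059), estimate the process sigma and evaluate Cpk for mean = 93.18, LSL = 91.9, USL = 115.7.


R_bar = (1.849 + 3.294 + 3.977 + 2.819 + 1.732 + 3.384 + 3.857 + 0.936 + 2.528 + 2.513) / 10 = 2.6889
sigma = R_bar / d2 = 2.6889 / 2.059 = 1.3059252
Cp = (USL - LSL)/(6*sigma) = (115.7 - 91.9)/(6*1.3059252) = 3.0374
Cpu = (115.7 - 93.18)/(3*1.3059252) = 5.7482
Cpl = (93.18 - 91.9)/(3*1.3059252) = 0.3267
Cpk = min(Cpu, Cpl) = 0.3267

0.3267


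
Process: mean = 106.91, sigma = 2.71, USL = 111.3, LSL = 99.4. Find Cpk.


Cpu = (USL - mean) / (3*sigma) = (111.3 - 106.91) / (3*2.71) = 0.5400
Cpl = (mean - LSL) / (3*sigma) = (106.91 - 99.4) / (3*2.71) = 0.9237
Cpk = min(Cpu, Cpl) = 0.5400

0.5400


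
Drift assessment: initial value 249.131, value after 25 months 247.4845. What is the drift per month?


rate = (v2 - v1) / months
= (247.4845 - 249.131) / 25
= -1.6465 / 25
= -0.0659

-0.0659


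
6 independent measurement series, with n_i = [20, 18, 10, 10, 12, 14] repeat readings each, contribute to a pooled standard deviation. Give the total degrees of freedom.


nu = sum_i (n_i - 1)
nu = ((20 - 1) + (18 - 1) + (10 - 1) + (10 - 1) + (12 - 1) + (14 - 1))
nu = 19 + 17 + 9 + 9 + 11 + 13
nu = 78

78


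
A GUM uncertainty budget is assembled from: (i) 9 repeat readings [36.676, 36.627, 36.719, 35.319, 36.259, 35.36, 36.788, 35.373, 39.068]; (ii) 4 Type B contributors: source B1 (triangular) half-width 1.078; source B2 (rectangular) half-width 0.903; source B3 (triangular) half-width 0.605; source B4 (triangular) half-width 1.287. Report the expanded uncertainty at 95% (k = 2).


mean = (36.676 + 36.627 + 36.719 + 35.319 + 36.259 + 35.36 + 36.788 + 35.373 + 39.068) / 9 = 36.46544444
s = sqrt(sum((x - mean)^2)/(n-1)) = 1.1610587
u_A = s / sqrt(n) = 1.1610587 / sqrt(9) = 0.38701957
u_B1 = 1.078 / sqrt(6) = 0.44009166
u_B2 = 0.903 / sqrt(3) = 0.52134729
u_B3 = 0.605 / sqrt(6) = 0.24699022
u_B4 = 1.287 / sqrt(6) = 0.52541555
uc = sqrt(0.38701957^2 + 0.44009166^2 + 0.52134729^2 + 0.24699022^2 + 0.52541555^2) = 0.97587575
U = k * uc = 2 * 0.97587575
U = 1.9518

1.9518


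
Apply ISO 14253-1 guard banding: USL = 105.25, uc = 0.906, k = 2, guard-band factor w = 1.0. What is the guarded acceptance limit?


U = k * uc = 2 * 0.906 = 1.812
guard band g = w * U = 1.0 * 1.812 = 1.812
AL = USL - g = 105.25 - 1.812
AL = 103.4380

103.4380


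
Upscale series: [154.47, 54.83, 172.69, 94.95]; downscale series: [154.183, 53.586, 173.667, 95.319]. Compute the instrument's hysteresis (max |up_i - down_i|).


|154.47 - 154.183| = 0.2870
|54.83 - 53.586| = 1.2440
|172.69 - 173.667| = 0.9770
|94.95 - 95.319| = 0.3690
hysteresis = max(diffs) = 1.2440

1.2440


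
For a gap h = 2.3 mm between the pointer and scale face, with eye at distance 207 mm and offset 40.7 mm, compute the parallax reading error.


error = h * offset / d
= 2.3 * 40.7 / 207
= 0.4522

0.4522


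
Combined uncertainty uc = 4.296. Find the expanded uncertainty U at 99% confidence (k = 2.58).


U = k * uc
U = 2.58 * 4.296
U = 11.0837

11.0837


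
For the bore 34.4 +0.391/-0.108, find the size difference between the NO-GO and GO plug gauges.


GO = nominal - lower_tol (smallest hole = maximum material condition)
GO = 34.4 - 0.108 = 34.292
NO-GO = nominal + upper_tol (largest hole = least material condition)
NO-GO = 34.4 + 0.391 = 34.791
spread = NO-GO - GO = 34.791 - 34.292 = 0.4990

0.4990


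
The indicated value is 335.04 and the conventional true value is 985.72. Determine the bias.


Systematic error = measured - true
= 335.04 - 985.72
= -650.6800

-650.6800


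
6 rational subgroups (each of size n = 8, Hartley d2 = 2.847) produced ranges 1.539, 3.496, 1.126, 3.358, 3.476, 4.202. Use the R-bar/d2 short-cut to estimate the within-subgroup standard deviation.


R_bar = (1.539 + 3.496 + 1.126 + 3.358 + 3.476 + 4.202) / 6
R_bar = 17.197 / 6 = 2.8661667
sigma_hat = R_bar / d2 = 2.8661667 / 2.847 = 1.0067

1.0067


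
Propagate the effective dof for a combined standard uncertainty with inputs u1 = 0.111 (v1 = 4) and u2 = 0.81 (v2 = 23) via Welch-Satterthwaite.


uc = sqrt(u1^2 + u2^2) = sqrt(0.111^2 + 0.81^2) = 0.81757018
v_eff = uc^4 / (u1^4/v1 + u2^4/v2)
= 0.81757018^4 / (0.111^4/4 + 0.81^4/23)
= 0.44678663 / 0.018753917
v_eff = 23.8236

23.8236


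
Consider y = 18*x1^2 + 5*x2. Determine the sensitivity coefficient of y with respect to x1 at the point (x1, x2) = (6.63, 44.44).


y = 18*x1^2 + 5*x2
dy/dx1 = 2*18*x1
Evaluate at x1 = 6.63: c1 = 36 * 6.63
c1 = 238.6800

238.6800


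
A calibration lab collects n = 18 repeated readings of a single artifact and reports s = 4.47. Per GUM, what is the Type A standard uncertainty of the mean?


u_A = s / sqrt(n)
u_A = 4.47 / sqrt(18)
u_A = 4.47 / 4.2426407
u_A = 1.0536

1.0536


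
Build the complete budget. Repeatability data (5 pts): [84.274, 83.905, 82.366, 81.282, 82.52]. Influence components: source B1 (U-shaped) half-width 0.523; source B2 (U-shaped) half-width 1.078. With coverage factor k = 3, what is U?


mean = (84.274 + 83.905 + 82.366 + 81.282 + 82.52) / 5 = 82.8694
s = sqrt(sum((x - mean)^2)/(n-1)) = 1.2186775
u_A = s / sqrt(n) = 1.2186775 / sqrt(5) = 0.54500915
u_B1 = 0.523 / sqrt(2) = 0.36981685
u_B2 = 1.078 / sqrt(2) = 0.76226111
uc = sqrt(0.54500915^2 + 0.36981685^2 + 0.76226111^2) = 1.0073934
U = k * uc = 3 * 1.0073934
U = 3.0222

3.0222


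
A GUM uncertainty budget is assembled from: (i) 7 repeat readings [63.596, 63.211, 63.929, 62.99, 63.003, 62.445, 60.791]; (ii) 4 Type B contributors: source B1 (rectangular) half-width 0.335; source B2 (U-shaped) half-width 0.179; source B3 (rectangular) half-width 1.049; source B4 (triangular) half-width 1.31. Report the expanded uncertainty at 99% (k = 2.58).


mean = (63.596 + 63.211 + 63.929 + 62.99 + 63.003 + 62.445 + 60.791) / 7 = 62.85214286
s = sqrt(sum((x - mean)^2)/(n-1)) = 1.0244967
u_A = s / sqrt(n) = 1.0244967 / sqrt(7) = 0.38722336
u_B1 = 0.335 / sqrt(3) = 0.19341234
u_B2 = 0.179 / sqrt(2) = 0.12657211
u_B3 = 1.049 / sqrt(3) = 0.60564043
u_B4 = 1.31 / sqrt(6) = 0.53480526
uc = sqrt(0.38722336^2 + 0.19341234^2 + 0.12657211^2 + 0.60564043^2 + 0.53480526^2) = 0.92530414
U = k * uc = 2.58 * 0.92530414
U = 2.3873

2.3873


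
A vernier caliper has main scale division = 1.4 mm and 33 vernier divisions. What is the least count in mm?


LC = MSD / n_div
= 1.4 / 33
= 0.0424

0.0424


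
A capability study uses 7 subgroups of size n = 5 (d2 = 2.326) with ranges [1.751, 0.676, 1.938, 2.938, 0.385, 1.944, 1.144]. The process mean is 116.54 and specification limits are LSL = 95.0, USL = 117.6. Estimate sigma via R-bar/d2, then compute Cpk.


R_bar = (1.751 + 0.676 + 1.938 + 2.938 + 0.385 + 1.944 + 1.144) / 7 = 1.5394286
sigma = R_bar / d2 = 1.5394286 / 2.326 = 0.66183517
Cp = (USL - LSL)/(6*sigma) = (117.6 - 95.0)/(6*0.66183517) = 5.6912
Cpu = (117.6 - 116.54)/(3*0.66183517) = 0.5339
Cpl = (116.54 - 95.0)/(3*0.66183517) = 10.8486
Cpk = min(Cpu, Cpl) = 0.5339

0.5339


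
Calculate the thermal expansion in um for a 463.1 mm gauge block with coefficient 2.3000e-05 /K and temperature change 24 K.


dL = L * alpha * dT
= 463.1 * 2.3000e-05 * 24
= 0.2556312 mm
dL_um = 0.2556312 * 1000 = 255.6312 um

255.6312


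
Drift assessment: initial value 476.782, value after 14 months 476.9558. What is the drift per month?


rate = (v2 - v1) / months
= (476.9558 - 476.782) / 14
= 0.1738 / 14
= 0.0124

0.0124


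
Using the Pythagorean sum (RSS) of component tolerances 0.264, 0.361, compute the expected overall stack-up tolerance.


RSS = sqrt(0.264^2 + 0.361^2)
= sqrt(0.200017)
= 0.4472

0.4472


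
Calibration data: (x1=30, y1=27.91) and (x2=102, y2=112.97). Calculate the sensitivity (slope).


slope = (y2 - y1) / (x2 - x1)
= (112.97 - 27.91) / (102 - 30)
= 85.0600 / 72
= 1.1814

1.1814


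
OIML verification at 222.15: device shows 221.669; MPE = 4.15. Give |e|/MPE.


e = indication - reference = 221.669 - 222.15 = -0.4810
|e| = 0.4810
ratio = |e| / MPE = 0.4810 / 4.15
ratio = 0.1159

0.1159


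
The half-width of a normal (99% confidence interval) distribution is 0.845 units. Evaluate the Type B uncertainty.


u_B = half_width / 2.576
u_B = 0.845 / 2.576
u_B = 0.3280

0.3280


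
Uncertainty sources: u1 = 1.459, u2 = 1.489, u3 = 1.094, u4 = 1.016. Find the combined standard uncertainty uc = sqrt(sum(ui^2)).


uc = sqrt(1.459^2 + 1.489^2 + 1.094^2 + 1.016^2)
uc = sqrt(6.574894)
uc = 2.5642

2.5642
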